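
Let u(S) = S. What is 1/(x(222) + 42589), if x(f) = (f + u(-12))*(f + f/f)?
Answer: 1/89419 ≈ 1.1183e-5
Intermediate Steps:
x(f) = (1 + f)*(-12 + f) (x(f) = (f - 12)*(f + f/f) = (-12 + f)*(f + 1) = (-12 + f)*(1 + f) = (1 + f)*(-12 + f))
1/(x(222) + 42589) = 1/((-12 + 222² - 11*222) + 42589) = 1/((-12 + 49284 - 2442) + 42589) = 1/(46830 + 42589) = 1/89419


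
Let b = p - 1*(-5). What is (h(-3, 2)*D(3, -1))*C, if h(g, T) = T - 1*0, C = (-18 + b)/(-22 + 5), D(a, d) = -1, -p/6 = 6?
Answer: -98/17 ≈ -5.7647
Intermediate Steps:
p = -36 (p = -6*6 = -36)
b = -31 (b = -36 - 1*(-5) = -36 + 5 = -31)
C = 49/17 (C = (-18 - 31)/(-22 + 5) = -49/(-17) = -49*(-1/17) = 49/17 ≈ 2.8824)
h(g, T) = T (h(g, T) = T + 0 = T)
(h(-3, 2)*D(3, -1))*C = (2*(-1))*(49/17) = -2*49/17 = -98/17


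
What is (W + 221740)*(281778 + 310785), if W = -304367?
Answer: -48961703001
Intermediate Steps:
(W + 221740)*(281778 + 310785) = (-304367 + 221740)*(281778 + 310785) = -82627*592563 = -48961703001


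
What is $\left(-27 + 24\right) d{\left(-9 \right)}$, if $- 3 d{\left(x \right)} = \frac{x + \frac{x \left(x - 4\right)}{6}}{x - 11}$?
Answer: $- \frac{21}{40} \approx -0.525$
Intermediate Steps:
$d{\left(x \right)} = - \frac{x + \frac{x \left(-4 + x\right)}{6}}{3 \left(-11 + x\right)}$ ($d{\left(x \right)} = - \frac{\left(x + \frac{x \left(x - 4\right)}{6}\right) \frac{1}{x - 11}}{3} = - \frac{\left(x + x \left(-4 + x\right) \frac{1}{6}\right) \frac{1}{-11 + x}}{3} = - \frac{\left(x + \frac{x \left(-4 + x\right)}{6}\right) \frac{1}{-11 + x}}{3} = - \frac{\frac{1}{-11 + x} \left(x + \frac{x \left(-4 + x\right)}{6}\right)}{3} = - \frac{x + \frac{x \left(-4 + x\right)}{6}}{3 \left(-11 + x\right)}$)
$\left(-27 + 24\right) d{\left(-9 \right)} = \left(-27 + 24\right) \left(\left(-1\right) \left(-9\right) \frac{1}{-198 + 18 \left(-9\right)} \left(2 - 9\right)\right) = - 3 \left(\left(-1\right) \left(-9\right) \frac{1}{-198 - 162} \left(-7\right)\right) = - 3 \left(\left(-1\right) \left(-9\right) \frac{1}{-360} \left(-7\right)\right) = - 3 \left(\left(-1\right) \left(-9\right) \left(- \frac{1}{360}\right) \left(-7\right)\right) = \left(-3\right) \frac{7}{40} = - \frac{21}{40}$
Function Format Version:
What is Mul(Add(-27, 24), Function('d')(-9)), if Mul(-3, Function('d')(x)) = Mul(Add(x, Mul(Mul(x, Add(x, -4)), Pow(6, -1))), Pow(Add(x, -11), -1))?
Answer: Rational(-21, 40) ≈ -0.52500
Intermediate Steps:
Function('d')(x) = Mul(Rational(-1, 3), Pow(Add(-11, x), -1), Add(x, Mul(Rational(1, 6), x, Add(-4, x)))) (Function('d')(x) = Mul(Rational(-1, 3), Mul(Add(x, Mul(Mul(x, Add(x, -4)), Pow(6, -1))), Pow(Add(x, -11), -1))) = Mul(Rational(-1, 3), Mul(Add(x, Mul(Mul(x, Add(-4, x)), Rational(1, 6))), Pow(Add(-11, x), -1))) = Mul(Rational(-1, 3), Mul(Add(x, Mul(Rational(1, 6), x, Add(-4, x))), Pow(Add(-11, x), -1))) = Mul(Rational(-1, 3), Mul(Pow(Add(-11, x), -1), Add(x, Mul(Rational(1, 6), x, Add(-4, x))))) = Mul(Rational(-1, 3), Pow(Add(-11, x), -1), Add(x, Mul(Rational(1, 6), x, Add(-4, x)))))
Mul(Add(-27, 24), Function('d')(-9)) = Mul(Add(-27, 24), Mul(-1, -9, Pow(Add(-198, Mul(18, -9)), -1), Add(2, -9))) = Mul(-3, Mul(-1, -9, Pow(Add(-198, -162), -1), -7)) = Mul(-3, Mul(-1, -9, Pow(-360, -1), -7)) = Mul(-3, Mul(-1, -9, Rational(-1, 360), -7)) = Mul(-3, Rational(7, 40)) = Rational(-21, 40)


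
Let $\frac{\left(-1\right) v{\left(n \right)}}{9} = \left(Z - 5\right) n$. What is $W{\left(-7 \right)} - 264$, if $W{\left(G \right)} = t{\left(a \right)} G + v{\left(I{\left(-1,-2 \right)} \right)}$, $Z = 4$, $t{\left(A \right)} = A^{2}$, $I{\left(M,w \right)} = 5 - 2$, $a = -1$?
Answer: $-244$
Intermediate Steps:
$I{\left(M,w \right)} = 3$
$v{\left(n \right)} = 9 n$ ($v{\left(n \right)} = - 9 \left(4 - 5\right) n = - 9 \left(- n\right) = 9 n$)
$W{\left(G \right)} = 27 + G$ ($W{\left(G \right)} = \left(-1\right)^{2} G + 9 \cdot 3 = 1 G + 27 = G + 27 = 27 + G$)
$W{\left(-7 \right)} - 264 = \left(27 - 7\right) - 264 = 20 - 264 = -244$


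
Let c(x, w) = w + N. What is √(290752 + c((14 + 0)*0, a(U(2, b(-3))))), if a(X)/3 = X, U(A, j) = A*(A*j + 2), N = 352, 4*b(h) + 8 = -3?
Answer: √291083 ≈ 539.52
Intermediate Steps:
b(h) = -11/4 (b(h) = -2 + (¼)*(-3) = -2 - ¾ = -11/4)
U(A, j) = A*(2 + A*j)
a(X) = 3*X
c(x, w) = 352 + w (c(x, w) = w + 352 = 352 + w)
√(290752 + c((14 + 0)*0, a(U(2, b(-3))))) = √(290752 + (352 + 3*(2*(2 + 2*(-11/4))))) = √(290752 + (352 + 3*(2*(2 - 11/2)))) = √(290752 + (352 + 3*(2*(-7/2)))) = √(290752 + (352 + 3*(-7))) = √(290752 + (352 - 21)) = √(290752 + 331) = √291083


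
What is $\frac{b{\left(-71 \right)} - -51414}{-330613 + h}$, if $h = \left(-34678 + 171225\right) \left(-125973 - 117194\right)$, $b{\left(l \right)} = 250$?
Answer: $- \frac{25832}{16602027481} \approx -1.556 \cdot 10^{-6}$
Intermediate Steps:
$h = -33203724349$ ($h = 136547 \left(-243167\right) = -33203724349$)
$\frac{b{\left(-71 \right)} - -51414}{-330613 + h} = \frac{250 - -51414}{-330613 - 33203724349} = \frac{250 + 51414}{-33204054962} = 51664 \left(- \frac{1}{33204054962}\right) = - \frac{25832}{16602027481}$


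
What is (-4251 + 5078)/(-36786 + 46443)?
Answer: 827/9657 ≈ 0.085637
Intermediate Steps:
(-4251 + 5078)/(-36786 + 46443) = 827/9657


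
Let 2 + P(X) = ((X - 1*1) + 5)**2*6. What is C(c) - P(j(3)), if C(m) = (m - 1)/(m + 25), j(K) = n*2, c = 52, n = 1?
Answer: -16427/77 ≈ -213.34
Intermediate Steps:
j(K) = 2 (j(K) = 1*2 = 2)
C(m) = (-1 + m)/(25 + m)
P(X) = -2 + 6*(4 + X)**2 (P(X) = -2 + ((X - 1*1) + 5)**2*6 = -2 + ((X - 1) + 5)**2*6 = -2 + ((-1 + X) + 5)**2*6 = -2 + (4 + X)**2*6 = -2 + 6*(4 + X)**2)
C(c) - P(j(3)) = (-1 + 52)/(25 + 52) - (-2 + 6*(4 + 2)**2) = 51/77 - (-2 + 6*6**2) = (1/77)*51 - (-2 + 6*36) = 51/77 - (-2 + 216) = 51/77 - 1*214 = 51/77 - 214 = -16427/77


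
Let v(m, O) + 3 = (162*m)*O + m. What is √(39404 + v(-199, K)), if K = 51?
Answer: 2*I*√401234 ≈ 1266.9*I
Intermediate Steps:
v(m, O) = -3 + m + 162*O*m (v(m, O) = -3 + ((162*m)*O + m) = -3 + (162*O*m + m) = -3 + (m + 162*O*m) = -3 + m + 162*O*m)
√(39404 + v(-199, K)) = √(39404 + (-3 - 199 + 162*51*(-199))) = √(39404 + (-3 - 199 - 1644138)) = √(39404 - 1644340) = √(-1604936) = 2*I*√401234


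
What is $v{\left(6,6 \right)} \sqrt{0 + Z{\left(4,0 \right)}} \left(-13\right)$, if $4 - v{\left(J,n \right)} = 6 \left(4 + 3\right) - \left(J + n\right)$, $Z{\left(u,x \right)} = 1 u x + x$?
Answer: $0$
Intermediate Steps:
$Z{\left(u,x \right)} = x + u x$ ($Z{\left(u,x \right)} = u x + x = x + u x$)
$v{\left(J,n \right)} = -38 + J + n$ ($v{\left(J,n \right)} = 4 - \left(6 \left(4 + 3\right) - \left(J + n\right)\right) = 4 - \left(6 \cdot 7 - \left(J + n\right)\right) = 4 - \left(42 - \left(J + n\right)\right) = 4 - \left(42 - J - n\right) = 4 + \left(-42 + J + n\right) = -38 + J + n$)
$v{\left(6,6 \right)} \sqrt{0 + Z{\left(4,0 \right)}} \left(-13\right) = \left(-38 + 6 + 6\right) \sqrt{0 + 0 \left(1 + 4\right)} \left(-13\right) = - 26 \sqrt{0 + 0 \cdot 5} \left(-13\right) = - 26 \sqrt{0 + 0} \left(-13\right) = - 26 \sqrt{0} \left(-13\right) = \left(-26\right) 0 \left(-13\right) = 0 \left(-13\right) = 0$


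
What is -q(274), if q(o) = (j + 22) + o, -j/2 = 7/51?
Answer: -15082/51 ≈ -295.73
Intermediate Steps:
j = -14/51 ≈ -0.27451
q(o) = 1108/51 + o (q(o) = (-14/51 + 22) + o = 1108/51 + o)
-q(274) = -(1108/51 + 274) = -1*15082/51 = -15082/51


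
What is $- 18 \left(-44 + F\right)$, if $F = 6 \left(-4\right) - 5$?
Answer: $1314$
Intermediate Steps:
$F = -29$ ($F = -24 - 5 = -29$)
$- 18 \left(-44 + F\right) = - 18 \left(-44 - 29\right) = \left(-18\right) \left(-73\right) = 1314$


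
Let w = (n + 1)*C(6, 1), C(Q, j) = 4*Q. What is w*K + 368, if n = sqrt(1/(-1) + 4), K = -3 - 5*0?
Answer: 296 - 72*sqrt(3) ≈ 171.29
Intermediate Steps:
K = -3 (K = -3 + 0 = -3)
n = sqrt(3) (n = sqrt(-1 + 4) = sqrt(3) ≈ 1.7320)
w = 24 + 24*sqrt(3) (w = (sqrt(3) + 1)*(4*6) = (1 + sqrt(3))*24 = 24 + 24*sqrt(3) ≈ 65.569)
w*K + 368 = (24 + 24*sqrt(3))*(-3) + 368 = (-72 - 72*sqrt(3)) + 368 = 296 - 72*sqrt(3)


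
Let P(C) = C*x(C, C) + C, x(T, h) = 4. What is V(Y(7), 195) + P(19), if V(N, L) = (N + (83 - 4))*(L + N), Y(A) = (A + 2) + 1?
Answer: 18340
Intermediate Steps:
P(C) = 5*C (P(C) = C*4 + C = 4*C + C = 5*C)
Y(A) = 3 + A (Y(A) = (2 + A) + 1 = 3 + A)
V(N, L) = (79 + N)*(L + N) (V(N, L) = (N + 79)*(L + N) = (79 + N)*(L + N))
V(Y(7), 195) + P(19) = ((3 + 7)**2 + 79*195 + 79*(3 + 7) + 195*(3 + 7)) + 5*19 = (10**2 + 15405 + 79*10 + 195*10) + 95 = (100 + 15405 + 790 + 1950) + 95 = 18245 + 95 = 18340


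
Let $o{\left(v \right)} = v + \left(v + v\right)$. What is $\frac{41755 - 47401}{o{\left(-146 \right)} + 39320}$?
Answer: $- \frac{2823}{19441} \approx -0.14521$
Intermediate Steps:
$o{\left(v \right)} = 3 v$ ($o{\left(v \right)} = v + 2 v = 3 v$)
$\frac{41755 - 47401}{o{\left(-146 \right)} + 39320} = \frac{41755 - 47401}{3 \left(-146\right) + 39320} = - \frac{5646}{-438 + 39320} = - \frac{5646}{38882} = \left(-5646\right) \frac{1}{38882} = - \frac{2823}{19441}$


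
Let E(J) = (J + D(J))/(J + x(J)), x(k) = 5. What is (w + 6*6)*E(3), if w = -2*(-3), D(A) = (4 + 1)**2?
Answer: 147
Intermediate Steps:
D(A) = 25 (D(A) = 5**2 = 25)
w = 6
E(J) = (25 + J)/(5 + J) (E(J) = (J + 25)/(J + 5) = (25 + J)/(5 + J))
(w + 6*6)*E(3) = (6 + 6*6)*((25 + 3)/(5 + 3)) = (6 + 36)*(28/8) = 42*((1/8)*28) = 42*(7/2) = 147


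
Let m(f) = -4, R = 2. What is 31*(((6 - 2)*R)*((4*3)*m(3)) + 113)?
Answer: -8401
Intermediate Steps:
31*(((6 - 2)*R)*((4*3)*m(3)) + 113) = 31*(((6 - 2)*2)*((4*3)*(-4)) + 113) = 31*((4*2)*(12*(-4)) + 113) = 31*(8*(-48) + 113) = 31*(-384 + 113) = 31*(-271) = -8401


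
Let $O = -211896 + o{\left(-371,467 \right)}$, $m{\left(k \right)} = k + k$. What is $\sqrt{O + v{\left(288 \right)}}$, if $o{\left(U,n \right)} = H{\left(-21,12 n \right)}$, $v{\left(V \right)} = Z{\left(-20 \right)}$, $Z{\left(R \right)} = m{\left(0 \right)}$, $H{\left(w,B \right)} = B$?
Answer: $2 i \sqrt{51573} \approx 454.19 i$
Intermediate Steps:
$m{\left(k \right)} = 2 k$
$Z{\left(R \right)} = 0$ ($Z{\left(R \right)} = 2 \cdot 0 = 0$)
$v{\left(V \right)} = 0$
$o{\left(U,n \right)} = 12 n$
$O = -206292$ ($O = -211896 + 12 \cdot 467 = -211896 + 5604 = -206292$)
$\sqrt{O + v{\left(288 \right)}} = \sqrt{-206292 + 0} = \sqrt{-206292} = 2 i \sqrt{51573}$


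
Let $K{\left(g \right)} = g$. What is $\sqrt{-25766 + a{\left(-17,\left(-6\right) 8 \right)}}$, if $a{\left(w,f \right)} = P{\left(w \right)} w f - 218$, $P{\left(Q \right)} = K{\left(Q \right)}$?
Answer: $4 i \sqrt{2491} \approx 199.64 i$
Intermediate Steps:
$P{\left(Q \right)} = Q$
$a{\left(w,f \right)} = -218 + f w^{2}$ ($a{\left(w,f \right)} = w w f - 218 = w^{2} f - 218 = f w^{2} - 218 = -218 + f w^{2}$)
$\sqrt{-25766 + a{\left(-17,\left(-6\right) 8 \right)}} = \sqrt{-25766 + \left(-218 + \left(-6\right) 8 \left(-17\right)^{2}\right)} = \sqrt{-25766 - 14090} = \sqrt{-39856} = 4 i \sqrt{2491}$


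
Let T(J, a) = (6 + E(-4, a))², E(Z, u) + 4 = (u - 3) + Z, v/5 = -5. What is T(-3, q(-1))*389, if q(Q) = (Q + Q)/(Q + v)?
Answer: 1593344/169 ≈ 9428.1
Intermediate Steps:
v = -25 (v = 5*(-5) = -25)
E(Z, u) = -7 + Z + u (E(Z, u) = -4 + ((u - 3) + Z) = -4 + ((-3 + u) + Z) = -4 + (-3 + Z + u) = -7 + Z + u)
q(Q) = 2*Q/(-25 + Q) (q(Q) = (Q + Q)/(Q - 25) = (2*Q)/(-25 + Q) = 2*Q/(-25 + Q))
T(J, a) = (-5 + a)² (T(J, a) = (6 + (-7 - 4 + a))² = (6 + (-11 + a))² = (-5 + a)²)
T(-3, q(-1))*389 = (-5 + 2*(-1)/(-25 - 1))²*389 = (-5 + 2*(-1)/(-26))²*389 = (-5 + 2*(-1)*(-1/26))²*389 = (-5 + 1/13)²*389 = (-64/13)²*389 = (4096/169)*389 = 1593344/169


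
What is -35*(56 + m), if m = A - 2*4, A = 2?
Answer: -1750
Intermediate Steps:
m = -6 (m = 2 - 2*4 = 2 - 8 = -6)
-35*(56 + m) = -35*(56 - 6) = -35*50 = -1750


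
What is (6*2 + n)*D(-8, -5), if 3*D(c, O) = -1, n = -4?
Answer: -8/3 ≈ -2.6667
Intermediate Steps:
D(c, O) = -1/3 (D(c, O) = (1/3)*(-1) = -1/3)
(6*2 + n)*D(-8, -5) = (6*2 - 4)*(-1/3) = (12 - 4)*(-1/3) = 8*(-1/3) = -8/3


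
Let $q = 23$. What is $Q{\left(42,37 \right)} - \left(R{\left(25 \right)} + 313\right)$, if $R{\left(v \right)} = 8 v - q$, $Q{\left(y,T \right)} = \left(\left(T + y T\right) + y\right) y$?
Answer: $68096$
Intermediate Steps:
$Q{\left(y,T \right)} = y \left(T + y + T y\right)$ ($Q{\left(y,T \right)} = \left(\left(T + T y\right) + y\right) y = \left(T + y + T y\right) y = y \left(T + y + T y\right)$)
$R{\left(v \right)} = -23 + 8 v$ ($R{\left(v \right)} = 8 v - 23 = -23 + 8 v$)
$Q{\left(42,37 \right)} - \left(R{\left(25 \right)} + 313\right) = 42 \left(37 + 42 + 37 \cdot 42\right) - \left(\left(-23 + 8 \cdot 25\right) + 313\right) = 42 \left(37 + 42 + 1554\right) - \left(\left(-23 + 200\right) + 313\right) = 42 \cdot 1633 - \left(177 + 313\right) = 68586 - 490 = 68096$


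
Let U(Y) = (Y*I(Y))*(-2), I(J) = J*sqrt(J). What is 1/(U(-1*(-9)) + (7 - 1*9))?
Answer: -1/488 ≈ -0.0020492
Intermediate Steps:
I(J) = J**(3/2)
U(Y) = -2*Y**(5/2) (U(Y) = (Y*Y**(3/2))*(-2) = Y**(5/2)*(-2) = -2*Y**(5/2))
1/(U(-1*(-9)) + (7 - 1*9)) = 1/(-2*9**(5/2) + (7 - 1*9)) = 1/(-2*9**(5/2) + (7 - 9)) = 1/(-2*243 - 2) = 1/(-486 - 2) = 1/(-488) = -1/488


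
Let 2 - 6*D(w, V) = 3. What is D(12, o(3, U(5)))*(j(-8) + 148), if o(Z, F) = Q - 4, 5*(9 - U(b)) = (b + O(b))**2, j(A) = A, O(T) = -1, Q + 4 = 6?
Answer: -70/3 ≈ -23.333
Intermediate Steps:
Q = 2 (Q = -4 + 6 = 2)
U(b) = 9 - (-1 + b)**2/5 (U(b) = 9 - (b - 1)**2/5 = 9 - (-1 + b)**2/5)
o(Z, F) = -2 (o(Z, F) = 2 - 4 = -2)
D(w, V) = -1/6 (D(w, V) = 1/3 - 1/6*3 = 1/3 - 1/2 = -1/6)
D(12, o(3, U(5)))*(j(-8) + 148) = -(-8 + 148)/6 = -1/6*140 = -70/3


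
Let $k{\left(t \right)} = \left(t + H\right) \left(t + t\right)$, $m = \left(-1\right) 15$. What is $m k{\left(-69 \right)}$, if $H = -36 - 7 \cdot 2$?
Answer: $-246330$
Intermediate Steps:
$H = -50$ ($H = -36 - 14 = -50$)
$m = -15$
$k{\left(t \right)} = 2 t \left(-50 + t\right)$ ($k{\left(t \right)} = \left(t - 50\right) \left(t + t\right) = \left(-50 + t\right) 2 t = 2 t \left(-50 + t\right)$)
$m k{\left(-69 \right)} = - 15 \cdot 2 \left(-69\right) \left(-50 - 69\right) = - 15 \cdot 2 \left(-69\right) \left(-119\right) = \left(-15\right) 16422 = -246330$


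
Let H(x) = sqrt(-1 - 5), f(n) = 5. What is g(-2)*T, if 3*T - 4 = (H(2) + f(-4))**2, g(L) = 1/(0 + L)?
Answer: -23/6 - 5*I*sqrt(6)/3 ≈ -3.8333 - 4.0825*I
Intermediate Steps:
H(x) = I*sqrt(6) (H(x) = sqrt(-6) = I*sqrt(6))
g(L) = 1/L
T = 4/3 + (5 + I*sqrt(6))**2/3 (T = 4/3 + (I*sqrt(6) + 5)**2/3 = 4/3 + (5 + I*sqrt(6))**2/3 ≈ 7.6667 + 8.165*I)
g(-2)*T = (23/3 + 10*I*sqrt(6)/3)/(-2) = -(23/3 + 10*I*sqrt(6)/3)/2 = -23/6 - 5*I*sqrt(6)/3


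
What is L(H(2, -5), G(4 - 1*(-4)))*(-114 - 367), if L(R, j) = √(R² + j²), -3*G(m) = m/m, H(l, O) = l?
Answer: -481*√37/3 ≈ -975.27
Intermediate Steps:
G(m) = -⅓ (G(m) = -m/(3*m) = -⅓*1 = -⅓)
L(H(2, -5), G(4 - 1*(-4)))*(-114 - 367) = √(2² + (-⅓)²)*(-114 - 367) = √(4 + ⅑)*(-481) = √(37/9)*(-481) = (√37/3)*(-481) = -481*√37/3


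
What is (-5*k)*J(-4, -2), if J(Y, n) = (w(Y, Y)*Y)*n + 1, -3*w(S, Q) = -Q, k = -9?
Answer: -435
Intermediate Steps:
w(S, Q) = Q/3 (w(S, Q) = -(-1)*Q/3 = Q/3)
J(Y, n) = 1 + n*Y**2/3 (J(Y, n) = ((Y/3)*Y)*n + 1 = (Y**2/3)*n + 1 = n*Y**2/3 + 1 = 1 + n*Y**2/3)
(-5*k)*J(-4, -2) = (-5*(-9))*(1 + (1/3)*(-2)*(-4)**2) = 45*(1 + (1/3)*(-2)*16) = 45*(1 - 32/3) = 45*(-29/3) = -435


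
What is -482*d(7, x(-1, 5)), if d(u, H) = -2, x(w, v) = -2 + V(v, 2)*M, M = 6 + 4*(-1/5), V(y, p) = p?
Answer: 964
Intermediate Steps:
M = 26/5 (M = 6 + 4*(-1*⅕) = 6 + 4*(-⅕) = 6 - ⅘ = 26/5 ≈ 5.2000)
x(w, v) = 42/5 (x(w, v) = -2 + 2*(26/5) = -2 + 52/5 = 42/5)
-482*d(7, x(-1, 5)) = -482*(-2) = 964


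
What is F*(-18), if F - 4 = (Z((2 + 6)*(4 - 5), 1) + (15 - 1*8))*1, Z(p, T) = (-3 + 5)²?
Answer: -270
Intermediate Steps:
Z(p, T) = 4 (Z(p, T) = 2² = 4)
F = 15 (F = 4 + (4 + (15 - 1*8))*1 = 4 + (4 + (15 - 8))*1 = 4 + (4 + 7)*1 = 4 + 11*1 = 4 + 11 = 15)
F*(-18) = 15*(-18) = -270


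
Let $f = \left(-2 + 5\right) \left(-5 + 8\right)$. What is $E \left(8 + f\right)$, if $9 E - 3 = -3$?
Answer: $0$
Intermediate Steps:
$E = 0$ ($E = \frac{1}{3} + \frac{1}{9} \left(-3\right) = \frac{1}{3} - \frac{1}{3} = 0$)
$f = 9$ ($f = 3 \cdot 3 = 9$)
$E \left(8 + f\right) = 0 \left(8 + 9\right) = 0 \cdot 17 = 0$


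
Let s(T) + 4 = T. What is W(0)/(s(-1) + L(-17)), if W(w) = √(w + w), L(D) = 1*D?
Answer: 0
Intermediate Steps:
s(T) = -4 + T
L(D) = D
W(w) = √2*√w (W(w) = √(2*w) = √2*√w)
W(0)/(s(-1) + L(-17)) = (√2*√0)/((-4 - 1) - 17) = (√2*0)/(-5 - 17) = 0/(-22) = 0*(-1/22) = 0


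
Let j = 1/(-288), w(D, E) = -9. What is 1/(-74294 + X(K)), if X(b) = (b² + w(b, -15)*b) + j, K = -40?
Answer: -288/20832193 ≈ -1.3825e-5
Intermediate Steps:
j = -1/288 ≈ -0.0034722
X(b) = -1/288 + b² - 9*b (X(b) = (b² - 9*b) - 1/288 = -1/288 + b² - 9*b)
1/(-74294 + X(K)) = 1/(-74294 + (-1/288 + (-40)² - 9*(-40))) = 1/(-74294 + (-1/288 + 1600 + 360)) = 1/(-74294 + 564479/288) = 1/(-20832193/288) = -288/20832193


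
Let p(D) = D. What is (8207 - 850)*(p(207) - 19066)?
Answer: -138745663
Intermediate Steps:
(8207 - 850)*(p(207) - 19066) = (8207 - 850)*(207 - 19066) = 7357*(-18859) = -138745663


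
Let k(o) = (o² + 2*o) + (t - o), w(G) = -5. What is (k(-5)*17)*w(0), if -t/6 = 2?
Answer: -680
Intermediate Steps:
t = -12 (t = -6*2 = -12)
k(o) = -12 + o + o² (k(o) = (o² + 2*o) + (-12 - o) = -12 + o + o²)
(k(-5)*17)*w(0) = ((-12 - 5 + (-5)²)*17)*(-5) = ((-12 - 5 + 25)*17)*(-5) = (8*17)*(-5) = 136*(-5) = -680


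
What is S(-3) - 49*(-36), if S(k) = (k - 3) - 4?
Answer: 1754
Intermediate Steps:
S(k) = -7 + k (S(k) = (-3 + k) - 4 = -7 + k)
S(-3) - 49*(-36) = (-7 - 3) - 49*(-36) = -10 + 1764 = 1754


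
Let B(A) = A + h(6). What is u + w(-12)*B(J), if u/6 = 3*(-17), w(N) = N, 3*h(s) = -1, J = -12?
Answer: -158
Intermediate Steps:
h(s) = -⅓ (h(s) = (⅓)*(-1) = -⅓)
u = -306 (u = 6*(3*(-17)) = 6*(-51) = -306)
B(A) = -⅓ + A (B(A) = A - ⅓ = -⅓ + A)
u + w(-12)*B(J) = -306 - 12*(-⅓ - 12) = -306 - 12*(-37/3) = -306 + 148 = -158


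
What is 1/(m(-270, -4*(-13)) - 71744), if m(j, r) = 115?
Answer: -1/71629 ≈ -1.3961e-5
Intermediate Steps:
1/(m(-270, -4*(-13)) - 71744) = 1/(115 - 71744) = 1/(-71629) = -1/71629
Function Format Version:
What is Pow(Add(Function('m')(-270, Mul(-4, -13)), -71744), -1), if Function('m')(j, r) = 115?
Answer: Rational(-1, 71629) ≈ -1.3961e-5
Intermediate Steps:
Pow(Add(Function('m')(-270, Mul(-4, -13)), -71744), -1) = Pow(Add(115, -71744), -1) = Pow(-71629, -1) = Rational(-1, 71629)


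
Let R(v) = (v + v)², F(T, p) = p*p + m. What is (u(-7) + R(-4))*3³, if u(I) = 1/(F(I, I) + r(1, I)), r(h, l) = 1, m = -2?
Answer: 27657/16 ≈ 1728.6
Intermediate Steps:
F(T, p) = -2 + p² (F(T, p) = p*p - 2 = p² - 2 = -2 + p²)
u(I) = 1/(-1 + I²) (u(I) = 1/((-2 + I²) + 1) = 1/(-1 + I²))
R(v) = 4*v² (R(v) = (2*v)² = 4*v²)
(u(-7) + R(-4))*3³ = (1/(-1 + (-7)²) + 4*(-4)²)*3³ = (1/(-1 + 49) + 4*16)*27 = (1/48 + 64)*27 = (3073/48)*27 = 27657/16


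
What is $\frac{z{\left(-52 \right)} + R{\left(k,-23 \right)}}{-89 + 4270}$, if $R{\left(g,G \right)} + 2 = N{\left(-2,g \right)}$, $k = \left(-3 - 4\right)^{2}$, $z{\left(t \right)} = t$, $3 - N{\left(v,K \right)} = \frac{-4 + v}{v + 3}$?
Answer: $- \frac{45}{4181} \approx -0.010763$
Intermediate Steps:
$N{\left(v,K \right)} = 3 - \frac{-4 + v}{3 + v}$ ($N{\left(v,K \right)} = 3 - \frac{-4 + v}{v + 3} = 3 - \frac{-4 + v}{3 + v}$)
$k = 49$ ($k = \left(-7\right)^{2} = 49$)
$R{\left(g,G \right)} = 7$ ($R{\left(g,G \right)} = -2 + \frac{13 + 2 \left(-2\right)}{3 - 2} = -2 + \frac{13 - 4}{1} = -2 + 1 \cdot 9 = -2 + 9 = 7$)
$\frac{z{\left(-52 \right)} + R{\left(k,-23 \right)}}{-89 + 4270} = \frac{-52 + 7}{-89 + 4270} = - \frac{45}{4181}$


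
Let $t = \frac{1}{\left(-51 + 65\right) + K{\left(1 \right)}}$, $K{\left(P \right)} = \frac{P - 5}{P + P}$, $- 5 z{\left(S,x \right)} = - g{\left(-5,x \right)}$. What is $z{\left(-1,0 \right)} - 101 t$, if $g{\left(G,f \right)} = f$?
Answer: $- \frac{101}{12} \approx -8.4167$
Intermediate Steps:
$z{\left(S,x \right)} = \frac{x}{5}$ ($z{\left(S,x \right)} = - \frac{\left(-1\right) x}{5} = \frac{x}{5}$)
$K{\left(P \right)} = \frac{-5 + P}{2 P}$
$t = \frac{1}{12}$ ($t = \frac{1}{\left(-51 + 65\right) + \frac{-5 + 1}{2 \cdot 1}} = \frac{1}{14 + \frac{1}{2} \cdot 1 \left(-4\right)} = \frac{1}{14 - 2} = \frac{1}{12} \approx 0.083333$)
$z{\left(-1,0 \right)} - 101 t = \frac{1}{5} \cdot 0 - \frac{101}{12} = 0 - \frac{101}{12} = - \frac{101}{12}$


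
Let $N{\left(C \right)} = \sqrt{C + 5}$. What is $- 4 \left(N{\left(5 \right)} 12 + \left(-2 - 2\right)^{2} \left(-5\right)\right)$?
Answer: $320 - 48 \sqrt{10} \approx 168.21$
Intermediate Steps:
$N{\left(C \right)} = \sqrt{5 + C}$
$- 4 \left(N{\left(5 \right)} 12 + \left(-2 - 2\right)^{2} \left(-5\right)\right) = - 4 \left(\sqrt{5 + 5} \cdot 12 + \left(-2 - 2\right)^{2} \left(-5\right)\right) = - 4 \left(\sqrt{10} \cdot 12 + \left(-4\right)^{2} \left(-5\right)\right) = - 4 \left(12 \sqrt{10} + 16 \left(-5\right)\right) = - 4 \left(12 \sqrt{10} - 80\right) = - 4 \left(-80 + 12 \sqrt{10}\right) = 320 - 48 \sqrt{10}$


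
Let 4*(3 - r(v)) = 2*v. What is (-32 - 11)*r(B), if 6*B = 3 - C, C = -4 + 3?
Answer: -344/3 ≈ -114.67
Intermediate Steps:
C = -1
B = 2/3 (B = (3 - 1*(-1))/6 = (3 + 1)/6 = (1/6)*4 = 2/3 ≈ 0.66667)
r(v) = 3 - v/2
(-32 - 11)*r(B) = (-32 - 11)*(3 - 1/2*2/3) = -43*(3 - 1/3) = -43*8/3 = -344/3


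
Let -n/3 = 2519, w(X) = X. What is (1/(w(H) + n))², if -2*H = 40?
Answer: 1/57410929 ≈ 1.7418e-8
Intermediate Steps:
H = -20 (H = -½*40 = -20)
n = -7557 (n = -3*2519 = -7557)
(1/(w(H) + n))² = (1/(-20 - 7557))² = (1/(-7577))² = (-1/7577)² = 1/57410929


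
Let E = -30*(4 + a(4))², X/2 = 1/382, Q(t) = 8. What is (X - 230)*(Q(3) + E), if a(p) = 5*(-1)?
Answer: 966438/191 ≈ 5059.9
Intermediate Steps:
a(p) = -5
X = 1/191 (X = 2/382 = 2*(1/382) = 1/191 ≈ 0.0052356)
E = -30 (E = -30*(4 - 5)² = -30*(-1)² = -30*1 = -30)
(X - 230)*(Q(3) + E) = (1/191 - 230)*(8 - 30) = -43929/191*(-22) = 966438/191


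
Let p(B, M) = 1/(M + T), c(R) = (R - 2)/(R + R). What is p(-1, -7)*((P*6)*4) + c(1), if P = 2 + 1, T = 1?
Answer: -25/2 ≈ -12.500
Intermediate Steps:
c(R) = (-2 + R)/(2*R) (c(R) = (-2 + R)/((2*R)) = (-2 + R)*(1/(2*R)) = (-2 + R)/(2*R))
p(B, M) = 1/(1 + M) (p(B, M) = 1/(M + 1) = 1/(1 + M))
P = 3
p(-1, -7)*((P*6)*4) + c(1) = ((3*6)*4)/(1 - 7) + (½)*(-2 + 1)/1 = (18*4)/(-6) + (½)*1*(-1) = -⅙*72 - ½ = -12 - ½ = -25/2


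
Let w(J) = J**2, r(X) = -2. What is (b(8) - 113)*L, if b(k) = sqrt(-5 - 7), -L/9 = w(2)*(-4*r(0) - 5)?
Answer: 12204 - 216*I*sqrt(3) ≈ 12204.0 - 374.12*I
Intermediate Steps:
L = -108 (L = -9*2**2*(-4*(-2) - 5) = -36*(8 - 5) = -36*3 = -9*12 = -108)
b(k) = 2*I*sqrt(3) (b(k) = sqrt(-12) = 2*I*sqrt(3))
(b(8) - 113)*L = (2*I*sqrt(3) - 113)*(-108) = (-113 + 2*I*sqrt(3))*(-108) = 12204 - 216*I*sqrt(3)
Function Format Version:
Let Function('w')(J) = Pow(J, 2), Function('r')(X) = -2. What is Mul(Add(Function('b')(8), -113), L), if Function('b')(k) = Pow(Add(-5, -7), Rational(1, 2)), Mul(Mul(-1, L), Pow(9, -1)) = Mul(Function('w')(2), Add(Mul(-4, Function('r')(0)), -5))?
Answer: Add(12204, Mul(-216, I, Pow(3, Rational(1, 2)))) ≈ Add(12204., Mul(-374.12, I))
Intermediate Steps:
L = -108 (L = Mul(-9, Mul(Pow(2, 2), Add(Mul(-4, -2), -5))) = Mul(-9, Mul(4, Add(8, -5))) = Mul(-9, Mul(4, 3)) = Mul(-9, 12) = -108)
Function('b')(k) = Mul(2, I, Pow(3, Rational(1, 2))) (Function('b')(k) = Pow(-12, Rational(1, 2)) = Mul(2, I, Pow(3, Rational(1, 2))))
Mul(Add(Function('b')(8), -113), L) = Mul(Add(Mul(2, I, Pow(3, Rational(1, 2))), -113), -108) = Mul(Add(-113, Mul(2, I, Pow(3, Rational(1, 2)))), -108) = Add(12204, Mul(-216, I, Pow(3, Rational(1, 2))))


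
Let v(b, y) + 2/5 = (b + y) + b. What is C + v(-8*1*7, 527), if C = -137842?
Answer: -687137/5 ≈ -1.3743e+5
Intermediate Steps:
v(b, y) = -⅖ + y + 2*b (v(b, y) = -⅖ + ((b + y) + b) = -⅖ + (y + 2*b) = -⅖ + y + 2*b)
C + v(-8*1*7, 527) = -137842 + (-⅖ + 527 + 2*(-8*1*7)) = -137842 + (-⅖ + 527 + 2*(-8*7)) = -137842 + (-⅖ + 527 + 2*(-56)) = -137842 + (-⅖ + 527 - 112) = -137842 + 2073/5 = -687137/5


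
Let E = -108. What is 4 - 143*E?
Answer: 15448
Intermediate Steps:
4 - 143*E = 4 - 143*(-108) = 4 + 15444 = 15448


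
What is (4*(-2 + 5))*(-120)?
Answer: -1440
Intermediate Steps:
(4*(-2 + 5))*(-120) = (4*3)*(-120) = 12*(-120) = -1440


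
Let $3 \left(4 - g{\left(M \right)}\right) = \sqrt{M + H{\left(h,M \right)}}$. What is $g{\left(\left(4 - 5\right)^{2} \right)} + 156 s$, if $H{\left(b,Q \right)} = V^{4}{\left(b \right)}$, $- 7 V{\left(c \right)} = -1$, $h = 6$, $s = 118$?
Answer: $18412 - \frac{\sqrt{2402}}{147} \approx 18412.0$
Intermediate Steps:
$V{\left(c \right)} = \frac{1}{7}$ ($V{\left(c \right)} = \left(- \frac{1}{7}\right) \left(-1\right) = \frac{1}{7}$)
$H{\left(b,Q \right)} = \frac{1}{2401}$ ($H{\left(b,Q \right)} = \left(\frac{1}{7}\right)^{4} = \frac{1}{2401}$)
$g{\left(M \right)} = 4 - \frac{\sqrt{\frac{1}{2401} + M}}{3}$ ($g{\left(M \right)} = 4 - \frac{\sqrt{M + \frac{1}{2401}}}{3} = 4 - \frac{\sqrt{\frac{1}{2401} + M}}{3}$)
$g{\left(\left(4 - 5\right)^{2} \right)} + 156 s = \left(4 - \frac{\sqrt{1 + 2401 \left(4 - 5\right)^{2}}}{147}\right) + 156 \cdot 118 = \left(4 - \frac{\sqrt{1 + 2401 \left(-1\right)^{2}}}{147}\right) + 18408 = \left(4 - \frac{\sqrt{1 + 2401 \cdot 1}}{147}\right) + 18408 = \left(4 - \frac{\sqrt{1 + 2401}}{147}\right) + 18408 = \left(4 - \frac{\sqrt{2402}}{147}\right) + 18408 = 18412 - \frac{\sqrt{2402}}{147}$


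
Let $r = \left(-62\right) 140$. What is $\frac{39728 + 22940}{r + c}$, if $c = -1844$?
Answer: $- \frac{15667}{2631} \approx -5.9548$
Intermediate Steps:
$r = -8680$
$\frac{39728 + 22940}{r + c} = \frac{39728 + 22940}{-8680 - 1844} = \frac{62668}{-10524} = 62668 \left(- \frac{1}{10524}\right) = - \frac{15667}{2631}$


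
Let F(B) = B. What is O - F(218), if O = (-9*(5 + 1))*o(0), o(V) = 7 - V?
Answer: -596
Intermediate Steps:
O = -378 (O = (-9*(5 + 1))*(7 - 1*0) = (-9*6)*(7 + 0) = -54*7 = -378)
O - F(218) = -378 - 1*218 = -378 - 218 = -596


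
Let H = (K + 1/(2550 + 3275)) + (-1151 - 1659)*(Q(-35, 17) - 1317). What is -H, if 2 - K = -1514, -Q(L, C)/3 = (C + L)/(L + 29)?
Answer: -21713130201/5825 ≈ -3.7276e+6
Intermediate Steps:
Q(L, C) = -3*(C + L)/(29 + L) (Q(L, C) = -3*(C + L)/(L + 29) = -3*(C + L)/(29 + L))
K = 1516 (K = 2 - 1*(-1514) = 2 + 1514 = 1516)
H = 21713130201/5825 (H = (1516 + 1/(2550 + 3275)) + (-1151 - 1659)*(3*(-1*17 - 1*(-35))/(29 - 35) - 1317) = (1516 + 1/5825) - 2810*(3*(-17 + 35)/(-6) - 1317) = (1516 + 1/5825) - 2810*(3*(-⅙)*18 - 1317) = 8830701/5825 - 2810*(-9 - 1317) = 8830701/5825 - 2810*(-1326) = 8830701/5825 + 3726060 = 21713130201/5825 ≈ 3.7276e+6)
-H = -1*21713130201/5825 = -21713130201/5825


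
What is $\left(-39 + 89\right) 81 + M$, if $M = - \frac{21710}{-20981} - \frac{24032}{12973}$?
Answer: $\frac{1102132806088}{272186513} \approx 4049.2$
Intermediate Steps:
$M = - \frac{222571562}{272186513}$ ($M = \left(-21710\right) \left(- \frac{1}{20981}\right) - \frac{24032}{12973} = \frac{21710}{20981} - \frac{24032}{12973} = - \frac{222571562}{272186513} \approx -0.81772$)
$\left(-39 + 89\right) 81 + M = \left(-39 + 89\right) 81 - \frac{222571562}{272186513} = 50 \cdot 81 - \frac{222571562}{272186513} = 4050 - \frac{222571562}{272186513} = \frac{1102132806088}{272186513}$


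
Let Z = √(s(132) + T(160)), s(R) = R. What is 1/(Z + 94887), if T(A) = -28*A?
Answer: 94887/9003547117 - 2*I*√1087/9003547117 ≈ 1.0539e-5 - 7.3237e-9*I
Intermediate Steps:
Z = 2*I*√1087 (Z = √(132 - 28*160) = √(132 - 4480) = √(-4348) = 2*I*√1087 ≈ 65.939*I)
1/(Z + 94887) = 1/(2*I*√1087 + 94887) = 1/(94887 + 2*I*√1087)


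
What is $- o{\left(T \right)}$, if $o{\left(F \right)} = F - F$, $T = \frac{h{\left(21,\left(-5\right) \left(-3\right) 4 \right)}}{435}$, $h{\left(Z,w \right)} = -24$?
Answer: $0$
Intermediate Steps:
$T = - \frac{8}{145}$ ($T = - \frac{24}{435} = \left(-24\right) \frac{1}{435} = - \frac{8}{145} \approx -0.055172$)
$o{\left(F \right)} = 0$
$- o{\left(T \right)} = \left(-1\right) 0 = 0$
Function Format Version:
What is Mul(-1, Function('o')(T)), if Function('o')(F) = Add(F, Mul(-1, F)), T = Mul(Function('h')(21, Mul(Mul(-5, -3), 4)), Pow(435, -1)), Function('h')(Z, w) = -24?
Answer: 0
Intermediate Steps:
T = Rational(-8, 145) (T = Mul(-24, Pow(435, -1)) = Mul(-24, Rational(1, 435)) = Rational(-8, 145) ≈ -0.055172)
Function('o')(F) = 0
Mul(-1, Function('o')(T)) = Mul(-1, 0) = 0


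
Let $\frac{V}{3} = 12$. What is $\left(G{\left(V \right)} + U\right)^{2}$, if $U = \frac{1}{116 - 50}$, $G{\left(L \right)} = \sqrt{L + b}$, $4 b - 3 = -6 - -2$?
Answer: $\frac{38932}{1089} + \frac{\sqrt{143}}{66} \approx 35.931$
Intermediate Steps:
$b = - \frac{1}{4}$ ($b = \frac{3}{4} + \frac{-6 - -2}{4} = \frac{3}{4} + \frac{-6 + 2}{4} = \frac{3}{4} + \frac{1}{4} \left(-4\right) = \frac{3}{4} - 1 = - \frac{1}{4} \approx -0.25$)
$V = 36$ ($V = 3 \cdot 12 = 36$)
$G{\left(L \right)} = \sqrt{- \frac{1}{4} + L}$ ($G{\left(L \right)} = \sqrt{L - \frac{1}{4}} = \sqrt{- \frac{1}{4} + L}$)
$U = \frac{1}{66} \approx 0.015152$
$\left(G{\left(V \right)} + U\right)^{2} = \left(\frac{\sqrt{-1 + 4 \cdot 36}}{2} + \frac{1}{66}\right)^{2} = \left(\frac{\sqrt{-1 + 144}}{2} + \frac{1}{66}\right)^{2} = \left(\frac{\sqrt{143}}{2} + \frac{1}{66}\right)^{2} = \left(\frac{1}{66} + \frac{\sqrt{143}}{2}\right)^{2}$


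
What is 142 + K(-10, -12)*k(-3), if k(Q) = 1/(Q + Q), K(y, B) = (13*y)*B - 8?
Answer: -350/3 ≈ -116.67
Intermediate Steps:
K(y, B) = -8 + 13*B*y (K(y, B) = 13*B*y - 8 = -8 + 13*B*y)
k(Q) = 1/(2*Q)
142 + K(-10, -12)*k(-3) = 142 + (-8 + 13*(-12)*(-10))*((½)/(-3)) = 142 + (-8 + 1560)*((½)*(-⅓)) = 142 + 1552*(-⅙) = 142 - 776/3 = -350/3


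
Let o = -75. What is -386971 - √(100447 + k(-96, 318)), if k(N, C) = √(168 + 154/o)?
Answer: -386971 - √(22600575 + 105*√762)/15 ≈ -3.8729e+5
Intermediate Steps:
k(N, C) = 7*√762/15 (k(N, C) = √(168 + 154/(-75)) = √(168 + 154*(-1/75)) = √(168 - 154/75) = √(12446/75) = 7*√762/15)
-386971 - √(100447 + k(-96, 318)) = -386971 - √(100447 + 7*√762/15)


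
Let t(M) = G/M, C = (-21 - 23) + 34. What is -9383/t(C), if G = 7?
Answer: 93830/7 ≈ 13404.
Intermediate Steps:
C = -10 (C = -44 + 34 = -10)
t(M) = 7/M
-9383/t(C) = -9383/(7/(-10)) = -9383/(7*(-⅒)) = -9383/(-7/10) = -9383*(-10/7) = 93830/7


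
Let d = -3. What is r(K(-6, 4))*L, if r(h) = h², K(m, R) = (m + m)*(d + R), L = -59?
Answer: -8496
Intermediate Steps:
K(m, R) = 2*m*(-3 + R) (K(m, R) = (m + m)*(-3 + R) = (2*m)*(-3 + R) = 2*m*(-3 + R))
r(K(-6, 4))*L = (2*(-6)*(-3 + 4))²*(-59) = (2*(-6)*1)²*(-59) = (-12)²*(-59) = 144*(-59) = -8496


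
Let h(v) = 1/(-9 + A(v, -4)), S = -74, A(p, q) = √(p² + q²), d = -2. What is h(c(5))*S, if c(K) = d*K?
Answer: -666/35 - 148*√29/35 ≈ -41.800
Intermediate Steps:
c(K) = -2*K
h(v) = 1/(-9 + √(16 + v²)) (h(v) = 1/(-9 + √(v² + (-4)²)) = 1/(-9 + √(v² + 16)) = 1/(-9 + √(16 + v²)))
h(c(5))*S = -74/(-9 + √(16 + (-2*5)²)) = -74/(-9 + √(16 + (-10)²)) = -74/(-9 + √(16 + 100)) = -74/(-9 + √116) = -74/(-9 + 2*√29)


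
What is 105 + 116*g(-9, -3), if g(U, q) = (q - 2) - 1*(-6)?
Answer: 221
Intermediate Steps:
g(U, q) = 4 + q (g(U, q) = (-2 + q) + 6 = 4 + q)
105 + 116*g(-9, -3) = 105 + 116*(4 - 3) = 105 + 116*1 = 105 + 116 = 221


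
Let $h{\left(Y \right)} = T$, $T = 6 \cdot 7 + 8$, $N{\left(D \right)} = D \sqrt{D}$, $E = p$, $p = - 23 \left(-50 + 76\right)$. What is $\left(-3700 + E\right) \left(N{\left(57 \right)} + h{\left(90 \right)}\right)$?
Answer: $-214900 - 244986 \sqrt{57} \approx -2.0645 \cdot 10^{6}$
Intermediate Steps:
$p = -598$ ($p = \left(-23\right) 26 = -598$)
$E = -598$
$N{\left(D \right)} = D^{\frac{3}{2}}$
$T = 50$ ($T = 42 + 8 = 50$)
$h{\left(Y \right)} = 50$
$\left(-3700 + E\right) \left(N{\left(57 \right)} + h{\left(90 \right)}\right) = \left(-3700 - 598\right) \left(57^{\frac{3}{2}} + 50\right) = - 4298 \left(57 \sqrt{57} + 50\right) = - 4298 \left(50 + 57 \sqrt{57}\right) = -214900 - 244986 \sqrt{57}$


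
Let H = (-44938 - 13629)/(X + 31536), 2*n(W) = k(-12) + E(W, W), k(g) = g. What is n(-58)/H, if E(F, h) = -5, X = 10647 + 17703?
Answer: 509031/58567 ≈ 8.6914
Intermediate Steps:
X = 28350
n(W) = -17/2 (n(W) = (-12 - 5)/2 = (1/2)*(-17) = -17/2)
H = -58567/59886 (H = (-44938 - 13629)/(28350 + 31536) = -58567/59886 ≈ -0.97797)
n(-58)/H = -17/(2*(-58567/59886)) = -17/2*(-59886/58567) = 509031/58567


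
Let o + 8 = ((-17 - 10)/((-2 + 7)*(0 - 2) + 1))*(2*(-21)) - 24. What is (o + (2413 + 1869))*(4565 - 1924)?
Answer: 10891484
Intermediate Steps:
o = -158 (o = -8 + (((-17 - 10)/((-2 + 7)*(0 - 2) + 1))*(2*(-21)) - 24) = -8 + (-27/(5*(-2) + 1)*(-42) - 24) = -8 + (-27/(-10 + 1)*(-42) - 24) = -8 + (-27/(-9)*(-42) - 24) = -8 + (-27*(-⅑)*(-42) - 24) = -8 + (3*(-42) - 24) = -8 + (-126 - 24) = -8 - 150 = -158)
(o + (2413 + 1869))*(4565 - 1924) = (-158 + (2413 + 1869))*(4565 - 1924) = (-158 + 4282)*2641 = 4124*2641 = 10891484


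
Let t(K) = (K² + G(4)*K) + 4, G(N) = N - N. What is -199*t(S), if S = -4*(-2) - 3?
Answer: -5771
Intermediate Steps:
G(N) = 0
S = 5 (S = 8 - 3 = 5)
t(K) = 4 + K² (t(K) = (K² + 0*K) + 4 = (K² + 0) + 4 = K² + 4 = 4 + K²)
-199*t(S) = -199*(4 + 5²) = -199*(4 + 25) = -199*29 = -5771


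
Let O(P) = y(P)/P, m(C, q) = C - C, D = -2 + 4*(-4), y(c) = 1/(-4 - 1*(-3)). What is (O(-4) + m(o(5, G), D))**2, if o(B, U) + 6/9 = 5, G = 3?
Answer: 1/16 ≈ 0.062500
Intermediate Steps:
y(c) = -1 (y(c) = 1/(-4 + 3) = 1/(-1) = -1)
o(B, U) = 13/3 (o(B, U) = -2/3 + 5 = 13/3)
D = -18 (D = -2 - 16 = -18)
m(C, q) = 0
O(P) = -1/P
(O(-4) + m(o(5, G), D))**2 = (-1/(-4) + 0)**2 = (-1*(-1/4) + 0)**2 = (1/4 + 0)**2 = (1/4)**2 = 1/16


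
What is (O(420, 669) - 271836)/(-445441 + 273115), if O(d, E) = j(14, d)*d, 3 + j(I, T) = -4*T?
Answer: 163116/28721 ≈ 5.6793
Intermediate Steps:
j(I, T) = -3 - 4*T
O(d, E) = d*(-3 - 4*d) (O(d, E) = (-3 - 4*d)*d = d*(-3 - 4*d))
(O(420, 669) - 271836)/(-445441 + 273115) = (-1*420*(3 + 4*420) - 271836)/(-445441 + 273115) = (-1*420*(3 + 1680) - 271836)/(-172326) = (-1*420*1683 - 271836)*(-1/172326) = (-706860 - 271836)*(-1/172326) = -978696*(-1/172326) = 163116/28721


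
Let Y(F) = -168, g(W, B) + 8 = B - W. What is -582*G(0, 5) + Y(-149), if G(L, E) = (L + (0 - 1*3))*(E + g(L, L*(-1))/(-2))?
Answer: 15546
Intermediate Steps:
g(W, B) = -8 + B - W (g(W, B) = -8 + (B - W) = -8 + B - W)
G(L, E) = (-3 + L)*(4 + E + L) (G(L, E) = (L + (0 - 1*3))*(E + (-8 + L*(-1) - L)/(-2)) = (L + (0 - 3))*(E + (-8 - L - L)*(-½)) = (L - 3)*(E + (-8 - 2*L)*(-½)) = (-3 + L)*(E + (4 + L)) = (-3 + L)*(4 + E + L))
-582*G(0, 5) + Y(-149) = -582*(-12 + 0 + 0² - 3*5 + 5*0) - 168 = -582*(-12 + 0 + 0 - 15 + 0) - 168 = -582*(-27) - 168 = 15714 - 168 = 15546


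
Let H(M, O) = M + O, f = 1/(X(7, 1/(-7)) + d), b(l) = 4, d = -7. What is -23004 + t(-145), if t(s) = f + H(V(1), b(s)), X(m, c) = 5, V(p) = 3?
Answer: -45995/2 ≈ -22998.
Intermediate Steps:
f = -½ (f = 1/(5 - 7) = 1/(-2) = -½ ≈ -0.50000)
t(s) = 13/2 (t(s) = -½ + (3 + 4) = -½ + 7 = 13/2)
-23004 + t(-145) = -23004 + 13/2 = -45995/2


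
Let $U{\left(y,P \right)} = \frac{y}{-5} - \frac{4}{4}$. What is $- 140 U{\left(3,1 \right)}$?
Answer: $224$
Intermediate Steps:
$U{\left(y,P \right)} = -1 - \frac{y}{5}$ ($U{\left(y,P \right)} = y \left(- \frac{1}{5}\right) - 1 = - \frac{y}{5} - 1 = -1 - \frac{y}{5}$)
$- 140 U{\left(3,1 \right)} = - 140 \left(-1 - \frac{3}{5}\right) = \left(-140\right) \left(- \frac{8}{5}\right) = 224$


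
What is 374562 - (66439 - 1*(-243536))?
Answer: 64587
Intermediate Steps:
374562 - (66439 - 1*(-243536)) = 374562 - (66439 + 243536) = 374562 - 1*309975 = 374562 - 309975 = 64587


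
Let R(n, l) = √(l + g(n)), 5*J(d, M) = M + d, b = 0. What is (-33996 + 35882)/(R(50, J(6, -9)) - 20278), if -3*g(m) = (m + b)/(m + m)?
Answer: -1147329240/12335918543 - 1886*I*√690/12335918543 ≈ -0.093007 - 4.016e-6*I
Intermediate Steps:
J(d, M) = M/5 + d/5 (J(d, M) = (M + d)/5 = M/5 + d/5)
g(m) = -⅙ (g(m) = -(m + 0)/(3*(m + m)) = -m/(3*(2*m)) = -m*1/(2*m)/3 = -⅓*½ = -⅙)
R(n, l) = √(-⅙ + l) (R(n, l) = √(l - ⅙) = √(-⅙ + l))
(-33996 + 35882)/(R(50, J(6, -9)) - 20278) = (-33996 + 35882)/(√(-6 + 36*((⅕)*(-9) + (⅕)*6))/6 - 20278) = 1886/(√(-6 + 36*(-9/5 + 6/5))/6 - 20278) = 1886/(√(-6 + 36*(-⅗))/6 - 20278) = 1886/(√(-6 - 108/5)/6 - 20278) = 1886/(√(-138/5)/6 - 20278) = 1886/((I*√690/5)/6 - 20278) = 1886/(I*√690/30 - 20278) = 1886/(-20278 + I*√690/30)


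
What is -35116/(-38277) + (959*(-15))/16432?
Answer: 26411467/628967664 ≈ 0.041992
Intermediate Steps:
-35116/(-38277) + (959*(-15))/16432 = -35116*(-1/38277) - 14385*1/16432 = 35116/38277 - 14385/16432 = 26411467/628967664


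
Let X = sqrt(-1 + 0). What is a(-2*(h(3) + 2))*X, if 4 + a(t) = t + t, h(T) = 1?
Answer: -16*I ≈ -16.0*I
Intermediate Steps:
X = I (X = sqrt(-1) = I ≈ 1.0*I)
a(t) = -4 + 2*t (a(t) = -4 + (t + t) = -4 + 2*t)
a(-2*(h(3) + 2))*X = (-4 + 2*(-2*(1 + 2)))*I = (-4 + 2*(-2*3))*I = (-4 + 2*(-6))*I = (-4 - 12)*I = -16*I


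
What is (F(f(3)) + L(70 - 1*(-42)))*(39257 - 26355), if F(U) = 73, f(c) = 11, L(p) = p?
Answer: 2386870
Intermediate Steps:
(F(f(3)) + L(70 - 1*(-42)))*(39257 - 26355) = (73 + (70 - 1*(-42)))*(39257 - 26355) = (73 + (70 + 42))*12902 = (73 + 112)*12902 = 185*12902 = 2386870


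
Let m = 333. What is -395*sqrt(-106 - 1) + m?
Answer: 333 - 395*I*sqrt(107) ≈ 333.0 - 4085.9*I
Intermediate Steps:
-395*sqrt(-106 - 1) + m = -395*sqrt(-106 - 1) + 333 = -395*I*sqrt(107) + 333 = 333 - 395*I*sqrt(107)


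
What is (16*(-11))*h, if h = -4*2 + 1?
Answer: 1232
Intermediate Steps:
h = -7 (h = -8 + 1 = -7)
(16*(-11))*h = (16*(-11))*(-7) = -176*(-7) = 1232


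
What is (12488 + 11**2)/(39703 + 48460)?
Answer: 12609/88163 ≈ 0.14302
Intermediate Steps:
(12488 + 11**2)/(39703 + 48460) = (12488 + 121)/88163 = 12609*(1/88163) = 12609/88163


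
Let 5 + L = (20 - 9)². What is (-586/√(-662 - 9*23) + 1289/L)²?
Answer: -3176874827/11693264 + 377677*I*√869/25201 ≈ -271.68 + 441.79*I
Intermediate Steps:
L = 116 (L = -5 + (20 - 9)² = -5 + 11² = -5 + 121 = 116)
(-586/√(-662 - 9*23) + 1289/L)² = (-586/√(-662 - 9*23) + 1289/116)² = (-586/√(-662 - 207) + 1289*(1/116))² = (-586*(-I*√869/869) + 1289/116)² = (-(-586)*I*√869/869 + 1289/116)² = (586*I*√869/869 + 1289/116)² = (1289/116 + 586*I*√869/869)²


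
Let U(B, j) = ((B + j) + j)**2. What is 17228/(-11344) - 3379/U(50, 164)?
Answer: -78123029/50652378 ≈ -1.5423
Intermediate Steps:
U(B, j) = (B + 2*j)**2
17228/(-11344) - 3379/U(50, 164) = 17228/(-11344) - 3379/(50 + 2*164)**2 = 17228*(-1/11344) - 3379/(50 + 328)**2 = -4307/2836 - 3379/(378**2) = -4307/2836 - 3379/142884 = -78123029/50652378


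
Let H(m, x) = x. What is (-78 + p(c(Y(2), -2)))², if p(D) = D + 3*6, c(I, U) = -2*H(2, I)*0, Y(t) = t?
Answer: 3600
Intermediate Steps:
c(I, U) = 0 (c(I, U) = -2*I*0 = 0)
p(D) = 18 + D (p(D) = D + 18 = 18 + D)
(-78 + p(c(Y(2), -2)))² = (-78 + (18 + 0))² = (-78 + 18)² = (-60)² = 3600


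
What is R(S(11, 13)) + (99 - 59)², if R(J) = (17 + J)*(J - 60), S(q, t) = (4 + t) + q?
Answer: 160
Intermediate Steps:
S(q, t) = 4 + q + t
R(J) = (-60 + J)*(17 + J) (R(J) = (17 + J)*(-60 + J) = (-60 + J)*(17 + J))
R(S(11, 13)) + (99 - 59)² = (-1020 + (4 + 11 + 13)² - 43*(4 + 11 + 13)) + (99 - 59)² = (-1020 + 28² - 43*28) + 40² = (-1020 + 784 - 1204) + 1600 = -1440 + 1600 = 160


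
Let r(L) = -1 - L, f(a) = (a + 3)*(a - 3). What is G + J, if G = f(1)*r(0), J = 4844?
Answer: 4852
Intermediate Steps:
f(a) = (-3 + a)*(3 + a) (f(a) = (3 + a)*(-3 + a) = (-3 + a)*(3 + a))
G = 8 (G = (-9 + 1²)*(-1 - 1*0) = (-9 + 1)*(-1 + 0) = -8*(-1) = 8)
G + J = 8 + 4844 = 4852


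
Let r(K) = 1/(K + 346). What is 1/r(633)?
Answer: 979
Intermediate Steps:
r(K) = 1/(346 + K)
1/r(633) = 1/(1/(346 + 633)) = 1/(1/979) = 979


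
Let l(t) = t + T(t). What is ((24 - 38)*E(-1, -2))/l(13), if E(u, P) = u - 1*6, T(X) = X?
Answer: 49/13 ≈ 3.7692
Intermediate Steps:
E(u, P) = -6 + u (E(u, P) = u - 6 = -6 + u)
l(t) = 2*t (l(t) = t + t = 2*t)
((24 - 38)*E(-1, -2))/l(13) = ((24 - 38)*(-6 - 1))/((2*13)) = -14*(-7)/26 = 98*(1/26) = 49/13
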